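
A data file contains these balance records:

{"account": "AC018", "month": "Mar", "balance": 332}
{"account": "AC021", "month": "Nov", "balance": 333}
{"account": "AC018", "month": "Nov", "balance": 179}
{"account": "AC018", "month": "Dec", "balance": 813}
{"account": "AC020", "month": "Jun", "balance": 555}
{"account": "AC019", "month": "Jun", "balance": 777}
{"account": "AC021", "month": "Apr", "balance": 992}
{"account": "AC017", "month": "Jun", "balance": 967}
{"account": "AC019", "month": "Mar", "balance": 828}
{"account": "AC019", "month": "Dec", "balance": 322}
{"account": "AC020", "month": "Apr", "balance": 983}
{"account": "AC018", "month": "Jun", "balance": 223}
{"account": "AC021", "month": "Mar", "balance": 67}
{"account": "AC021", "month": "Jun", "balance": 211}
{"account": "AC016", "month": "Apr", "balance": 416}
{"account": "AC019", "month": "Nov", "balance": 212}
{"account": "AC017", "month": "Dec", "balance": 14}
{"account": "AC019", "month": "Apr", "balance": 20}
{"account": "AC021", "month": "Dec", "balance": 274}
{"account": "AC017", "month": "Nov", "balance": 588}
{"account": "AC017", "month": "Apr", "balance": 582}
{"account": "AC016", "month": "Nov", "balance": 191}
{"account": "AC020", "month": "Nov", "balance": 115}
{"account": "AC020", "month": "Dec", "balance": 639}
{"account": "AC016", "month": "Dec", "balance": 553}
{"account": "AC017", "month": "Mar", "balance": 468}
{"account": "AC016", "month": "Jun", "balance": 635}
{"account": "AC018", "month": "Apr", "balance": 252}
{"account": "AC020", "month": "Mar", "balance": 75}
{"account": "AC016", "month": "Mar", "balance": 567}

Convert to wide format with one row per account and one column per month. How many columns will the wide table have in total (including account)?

1 column for account plus 5 distinct month values → 6 columns.

6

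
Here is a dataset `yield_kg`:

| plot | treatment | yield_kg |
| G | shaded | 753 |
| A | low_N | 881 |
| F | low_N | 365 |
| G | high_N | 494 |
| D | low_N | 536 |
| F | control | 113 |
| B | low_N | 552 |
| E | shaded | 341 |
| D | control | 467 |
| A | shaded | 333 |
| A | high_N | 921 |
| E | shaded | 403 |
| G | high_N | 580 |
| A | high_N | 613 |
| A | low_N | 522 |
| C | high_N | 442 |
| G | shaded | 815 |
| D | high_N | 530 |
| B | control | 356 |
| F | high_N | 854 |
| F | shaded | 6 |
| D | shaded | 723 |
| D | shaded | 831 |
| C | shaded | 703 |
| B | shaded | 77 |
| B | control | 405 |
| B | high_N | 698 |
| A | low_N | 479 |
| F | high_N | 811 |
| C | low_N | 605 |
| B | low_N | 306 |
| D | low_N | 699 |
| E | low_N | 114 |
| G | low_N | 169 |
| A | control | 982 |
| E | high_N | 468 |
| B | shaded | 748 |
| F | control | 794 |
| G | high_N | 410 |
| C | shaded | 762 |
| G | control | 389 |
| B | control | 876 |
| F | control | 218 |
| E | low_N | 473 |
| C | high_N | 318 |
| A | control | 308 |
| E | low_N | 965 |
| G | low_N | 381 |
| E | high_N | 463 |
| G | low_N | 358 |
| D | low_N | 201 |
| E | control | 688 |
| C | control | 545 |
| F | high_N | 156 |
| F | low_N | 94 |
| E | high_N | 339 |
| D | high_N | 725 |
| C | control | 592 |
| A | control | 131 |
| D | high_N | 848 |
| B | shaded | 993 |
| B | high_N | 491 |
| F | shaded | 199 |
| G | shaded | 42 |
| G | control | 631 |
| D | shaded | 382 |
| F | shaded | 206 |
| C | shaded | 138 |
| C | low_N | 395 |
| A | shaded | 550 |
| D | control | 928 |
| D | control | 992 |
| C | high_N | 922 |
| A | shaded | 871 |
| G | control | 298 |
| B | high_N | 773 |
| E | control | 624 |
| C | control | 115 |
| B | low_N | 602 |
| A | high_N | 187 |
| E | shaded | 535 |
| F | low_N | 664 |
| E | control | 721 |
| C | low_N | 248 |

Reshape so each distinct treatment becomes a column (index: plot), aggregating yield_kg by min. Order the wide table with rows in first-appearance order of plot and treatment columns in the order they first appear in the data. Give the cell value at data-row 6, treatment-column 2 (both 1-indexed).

With rows in first-appearance order of plot, row 6 is plot=E. treatment columns in first-appearance order: shaded, low_N, high_N, control; column 2 is low_N.
Long rows with plot=E, treatment=low_N: min(114, 473, 965) = 114.

114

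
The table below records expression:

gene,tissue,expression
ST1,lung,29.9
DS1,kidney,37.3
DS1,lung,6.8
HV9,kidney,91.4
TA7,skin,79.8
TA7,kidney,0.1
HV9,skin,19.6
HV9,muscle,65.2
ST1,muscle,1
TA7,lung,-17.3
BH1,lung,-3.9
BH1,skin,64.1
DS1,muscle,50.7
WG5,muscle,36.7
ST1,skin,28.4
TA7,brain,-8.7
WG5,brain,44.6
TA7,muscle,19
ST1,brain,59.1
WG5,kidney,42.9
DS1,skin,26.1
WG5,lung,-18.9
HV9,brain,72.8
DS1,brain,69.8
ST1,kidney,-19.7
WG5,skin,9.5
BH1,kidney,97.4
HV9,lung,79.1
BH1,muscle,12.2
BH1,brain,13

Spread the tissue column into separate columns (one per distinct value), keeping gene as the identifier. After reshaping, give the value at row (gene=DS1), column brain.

Wide layout: rows indexed by gene, columns are the 5 distinct tissue values (lung, kidney, skin, muscle, brain).
Cell (gene=DS1, tissue=brain) draws from the long row where gene=DS1 and tissue=brain, which has expression=69.8.

69.8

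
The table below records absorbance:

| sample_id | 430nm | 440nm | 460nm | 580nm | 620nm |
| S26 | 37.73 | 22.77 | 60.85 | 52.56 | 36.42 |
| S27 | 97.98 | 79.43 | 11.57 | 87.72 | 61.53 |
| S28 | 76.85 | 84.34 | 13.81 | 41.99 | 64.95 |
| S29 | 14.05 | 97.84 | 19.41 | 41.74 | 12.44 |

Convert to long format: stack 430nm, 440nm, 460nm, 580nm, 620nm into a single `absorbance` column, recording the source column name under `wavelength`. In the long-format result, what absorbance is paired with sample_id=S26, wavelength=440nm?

Unpivoting turns each (sample_id, wide-column) pair into one long row.
The wide cell at row S26, column 440nm holds 22.77, so the long row (S26, 440nm) has absorbance=22.77.

22.77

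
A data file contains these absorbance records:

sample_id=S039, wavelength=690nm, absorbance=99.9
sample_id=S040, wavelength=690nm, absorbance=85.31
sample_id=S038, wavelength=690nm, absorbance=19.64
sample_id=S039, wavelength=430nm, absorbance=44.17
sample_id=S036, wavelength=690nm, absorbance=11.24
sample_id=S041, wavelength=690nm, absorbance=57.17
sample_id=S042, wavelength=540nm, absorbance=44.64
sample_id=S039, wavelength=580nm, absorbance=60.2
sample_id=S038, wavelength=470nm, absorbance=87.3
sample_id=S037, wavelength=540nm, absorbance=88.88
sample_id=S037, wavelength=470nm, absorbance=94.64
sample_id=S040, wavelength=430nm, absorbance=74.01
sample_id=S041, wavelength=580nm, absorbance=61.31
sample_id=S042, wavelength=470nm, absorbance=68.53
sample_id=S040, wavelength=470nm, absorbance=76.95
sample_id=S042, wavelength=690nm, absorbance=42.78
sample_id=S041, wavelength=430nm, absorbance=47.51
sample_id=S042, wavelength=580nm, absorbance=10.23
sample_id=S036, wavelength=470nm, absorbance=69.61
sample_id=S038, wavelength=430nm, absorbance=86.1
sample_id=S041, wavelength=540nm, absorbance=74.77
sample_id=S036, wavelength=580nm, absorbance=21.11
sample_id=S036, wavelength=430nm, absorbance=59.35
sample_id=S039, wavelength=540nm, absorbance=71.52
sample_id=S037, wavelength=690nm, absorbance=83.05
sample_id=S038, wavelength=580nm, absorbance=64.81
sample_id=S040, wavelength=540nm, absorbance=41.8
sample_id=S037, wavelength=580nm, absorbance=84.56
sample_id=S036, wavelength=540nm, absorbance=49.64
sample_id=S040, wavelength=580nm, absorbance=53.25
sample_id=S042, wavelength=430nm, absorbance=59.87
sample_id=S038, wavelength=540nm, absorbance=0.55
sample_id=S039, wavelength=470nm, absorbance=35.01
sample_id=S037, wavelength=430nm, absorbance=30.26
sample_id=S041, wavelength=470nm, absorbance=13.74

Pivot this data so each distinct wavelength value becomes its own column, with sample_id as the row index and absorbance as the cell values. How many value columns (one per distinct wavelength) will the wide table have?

5

5 distinct wavelength values: 430nm, 470nm, 540nm, 580nm, 690nm.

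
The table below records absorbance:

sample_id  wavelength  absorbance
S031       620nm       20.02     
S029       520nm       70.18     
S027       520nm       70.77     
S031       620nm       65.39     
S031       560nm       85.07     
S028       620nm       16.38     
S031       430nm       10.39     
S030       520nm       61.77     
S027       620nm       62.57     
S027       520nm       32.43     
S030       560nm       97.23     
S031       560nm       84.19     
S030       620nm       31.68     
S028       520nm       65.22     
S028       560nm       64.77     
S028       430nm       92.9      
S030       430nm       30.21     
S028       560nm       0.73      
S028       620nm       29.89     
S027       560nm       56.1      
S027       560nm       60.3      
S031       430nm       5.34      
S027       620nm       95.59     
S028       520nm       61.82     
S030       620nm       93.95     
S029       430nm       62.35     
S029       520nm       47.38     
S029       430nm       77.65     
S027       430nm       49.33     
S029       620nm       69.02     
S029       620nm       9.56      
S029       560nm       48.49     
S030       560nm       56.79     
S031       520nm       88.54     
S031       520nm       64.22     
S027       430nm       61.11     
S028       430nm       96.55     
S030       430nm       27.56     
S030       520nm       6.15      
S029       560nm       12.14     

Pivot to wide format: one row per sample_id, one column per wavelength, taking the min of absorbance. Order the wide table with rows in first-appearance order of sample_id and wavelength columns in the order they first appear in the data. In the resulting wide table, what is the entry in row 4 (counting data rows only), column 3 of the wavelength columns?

0.73

With rows in first-appearance order of sample_id, row 4 is sample_id=S028. wavelength columns in first-appearance order: 620nm, 520nm, 560nm, 430nm; column 3 is 560nm.
Long rows with sample_id=S028, wavelength=560nm: min(64.77, 0.73) = 0.73.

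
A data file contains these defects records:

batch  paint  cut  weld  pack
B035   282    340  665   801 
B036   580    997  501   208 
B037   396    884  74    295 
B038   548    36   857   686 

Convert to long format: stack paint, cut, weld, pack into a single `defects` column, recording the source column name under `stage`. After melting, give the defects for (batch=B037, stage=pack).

Unpivoting turns each (batch, wide-column) pair into one long row.
The wide cell at row B037, column pack holds 295, so the long row (B037, pack) has defects=295.

295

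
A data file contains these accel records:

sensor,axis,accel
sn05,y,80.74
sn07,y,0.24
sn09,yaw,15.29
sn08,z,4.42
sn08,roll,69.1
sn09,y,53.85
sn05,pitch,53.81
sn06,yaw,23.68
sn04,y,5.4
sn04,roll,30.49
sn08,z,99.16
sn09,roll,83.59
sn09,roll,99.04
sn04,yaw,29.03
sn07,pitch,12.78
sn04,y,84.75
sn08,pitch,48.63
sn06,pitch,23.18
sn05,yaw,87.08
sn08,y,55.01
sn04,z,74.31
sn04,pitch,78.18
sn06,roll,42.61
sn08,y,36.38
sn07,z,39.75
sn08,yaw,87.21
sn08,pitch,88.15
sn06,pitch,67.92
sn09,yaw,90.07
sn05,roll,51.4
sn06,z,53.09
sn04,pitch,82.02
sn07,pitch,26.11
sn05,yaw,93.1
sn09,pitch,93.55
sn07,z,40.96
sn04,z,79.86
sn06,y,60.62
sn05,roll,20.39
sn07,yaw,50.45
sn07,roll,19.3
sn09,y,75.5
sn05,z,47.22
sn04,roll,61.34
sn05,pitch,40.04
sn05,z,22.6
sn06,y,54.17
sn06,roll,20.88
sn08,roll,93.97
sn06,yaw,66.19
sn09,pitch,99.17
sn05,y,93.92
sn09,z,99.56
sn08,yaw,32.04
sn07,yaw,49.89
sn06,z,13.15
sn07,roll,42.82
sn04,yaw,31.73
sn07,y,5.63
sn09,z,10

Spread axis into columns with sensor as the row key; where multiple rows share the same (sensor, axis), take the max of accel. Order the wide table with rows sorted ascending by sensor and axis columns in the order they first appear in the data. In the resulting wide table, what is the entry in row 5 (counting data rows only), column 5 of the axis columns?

88.15

With rows sorted ascending by sensor, row 5 is sensor=sn08. axis columns in first-appearance order: y, yaw, z, roll, pitch; column 5 is pitch.
Long rows with sensor=sn08, axis=pitch: max(48.63, 88.15) = 88.15.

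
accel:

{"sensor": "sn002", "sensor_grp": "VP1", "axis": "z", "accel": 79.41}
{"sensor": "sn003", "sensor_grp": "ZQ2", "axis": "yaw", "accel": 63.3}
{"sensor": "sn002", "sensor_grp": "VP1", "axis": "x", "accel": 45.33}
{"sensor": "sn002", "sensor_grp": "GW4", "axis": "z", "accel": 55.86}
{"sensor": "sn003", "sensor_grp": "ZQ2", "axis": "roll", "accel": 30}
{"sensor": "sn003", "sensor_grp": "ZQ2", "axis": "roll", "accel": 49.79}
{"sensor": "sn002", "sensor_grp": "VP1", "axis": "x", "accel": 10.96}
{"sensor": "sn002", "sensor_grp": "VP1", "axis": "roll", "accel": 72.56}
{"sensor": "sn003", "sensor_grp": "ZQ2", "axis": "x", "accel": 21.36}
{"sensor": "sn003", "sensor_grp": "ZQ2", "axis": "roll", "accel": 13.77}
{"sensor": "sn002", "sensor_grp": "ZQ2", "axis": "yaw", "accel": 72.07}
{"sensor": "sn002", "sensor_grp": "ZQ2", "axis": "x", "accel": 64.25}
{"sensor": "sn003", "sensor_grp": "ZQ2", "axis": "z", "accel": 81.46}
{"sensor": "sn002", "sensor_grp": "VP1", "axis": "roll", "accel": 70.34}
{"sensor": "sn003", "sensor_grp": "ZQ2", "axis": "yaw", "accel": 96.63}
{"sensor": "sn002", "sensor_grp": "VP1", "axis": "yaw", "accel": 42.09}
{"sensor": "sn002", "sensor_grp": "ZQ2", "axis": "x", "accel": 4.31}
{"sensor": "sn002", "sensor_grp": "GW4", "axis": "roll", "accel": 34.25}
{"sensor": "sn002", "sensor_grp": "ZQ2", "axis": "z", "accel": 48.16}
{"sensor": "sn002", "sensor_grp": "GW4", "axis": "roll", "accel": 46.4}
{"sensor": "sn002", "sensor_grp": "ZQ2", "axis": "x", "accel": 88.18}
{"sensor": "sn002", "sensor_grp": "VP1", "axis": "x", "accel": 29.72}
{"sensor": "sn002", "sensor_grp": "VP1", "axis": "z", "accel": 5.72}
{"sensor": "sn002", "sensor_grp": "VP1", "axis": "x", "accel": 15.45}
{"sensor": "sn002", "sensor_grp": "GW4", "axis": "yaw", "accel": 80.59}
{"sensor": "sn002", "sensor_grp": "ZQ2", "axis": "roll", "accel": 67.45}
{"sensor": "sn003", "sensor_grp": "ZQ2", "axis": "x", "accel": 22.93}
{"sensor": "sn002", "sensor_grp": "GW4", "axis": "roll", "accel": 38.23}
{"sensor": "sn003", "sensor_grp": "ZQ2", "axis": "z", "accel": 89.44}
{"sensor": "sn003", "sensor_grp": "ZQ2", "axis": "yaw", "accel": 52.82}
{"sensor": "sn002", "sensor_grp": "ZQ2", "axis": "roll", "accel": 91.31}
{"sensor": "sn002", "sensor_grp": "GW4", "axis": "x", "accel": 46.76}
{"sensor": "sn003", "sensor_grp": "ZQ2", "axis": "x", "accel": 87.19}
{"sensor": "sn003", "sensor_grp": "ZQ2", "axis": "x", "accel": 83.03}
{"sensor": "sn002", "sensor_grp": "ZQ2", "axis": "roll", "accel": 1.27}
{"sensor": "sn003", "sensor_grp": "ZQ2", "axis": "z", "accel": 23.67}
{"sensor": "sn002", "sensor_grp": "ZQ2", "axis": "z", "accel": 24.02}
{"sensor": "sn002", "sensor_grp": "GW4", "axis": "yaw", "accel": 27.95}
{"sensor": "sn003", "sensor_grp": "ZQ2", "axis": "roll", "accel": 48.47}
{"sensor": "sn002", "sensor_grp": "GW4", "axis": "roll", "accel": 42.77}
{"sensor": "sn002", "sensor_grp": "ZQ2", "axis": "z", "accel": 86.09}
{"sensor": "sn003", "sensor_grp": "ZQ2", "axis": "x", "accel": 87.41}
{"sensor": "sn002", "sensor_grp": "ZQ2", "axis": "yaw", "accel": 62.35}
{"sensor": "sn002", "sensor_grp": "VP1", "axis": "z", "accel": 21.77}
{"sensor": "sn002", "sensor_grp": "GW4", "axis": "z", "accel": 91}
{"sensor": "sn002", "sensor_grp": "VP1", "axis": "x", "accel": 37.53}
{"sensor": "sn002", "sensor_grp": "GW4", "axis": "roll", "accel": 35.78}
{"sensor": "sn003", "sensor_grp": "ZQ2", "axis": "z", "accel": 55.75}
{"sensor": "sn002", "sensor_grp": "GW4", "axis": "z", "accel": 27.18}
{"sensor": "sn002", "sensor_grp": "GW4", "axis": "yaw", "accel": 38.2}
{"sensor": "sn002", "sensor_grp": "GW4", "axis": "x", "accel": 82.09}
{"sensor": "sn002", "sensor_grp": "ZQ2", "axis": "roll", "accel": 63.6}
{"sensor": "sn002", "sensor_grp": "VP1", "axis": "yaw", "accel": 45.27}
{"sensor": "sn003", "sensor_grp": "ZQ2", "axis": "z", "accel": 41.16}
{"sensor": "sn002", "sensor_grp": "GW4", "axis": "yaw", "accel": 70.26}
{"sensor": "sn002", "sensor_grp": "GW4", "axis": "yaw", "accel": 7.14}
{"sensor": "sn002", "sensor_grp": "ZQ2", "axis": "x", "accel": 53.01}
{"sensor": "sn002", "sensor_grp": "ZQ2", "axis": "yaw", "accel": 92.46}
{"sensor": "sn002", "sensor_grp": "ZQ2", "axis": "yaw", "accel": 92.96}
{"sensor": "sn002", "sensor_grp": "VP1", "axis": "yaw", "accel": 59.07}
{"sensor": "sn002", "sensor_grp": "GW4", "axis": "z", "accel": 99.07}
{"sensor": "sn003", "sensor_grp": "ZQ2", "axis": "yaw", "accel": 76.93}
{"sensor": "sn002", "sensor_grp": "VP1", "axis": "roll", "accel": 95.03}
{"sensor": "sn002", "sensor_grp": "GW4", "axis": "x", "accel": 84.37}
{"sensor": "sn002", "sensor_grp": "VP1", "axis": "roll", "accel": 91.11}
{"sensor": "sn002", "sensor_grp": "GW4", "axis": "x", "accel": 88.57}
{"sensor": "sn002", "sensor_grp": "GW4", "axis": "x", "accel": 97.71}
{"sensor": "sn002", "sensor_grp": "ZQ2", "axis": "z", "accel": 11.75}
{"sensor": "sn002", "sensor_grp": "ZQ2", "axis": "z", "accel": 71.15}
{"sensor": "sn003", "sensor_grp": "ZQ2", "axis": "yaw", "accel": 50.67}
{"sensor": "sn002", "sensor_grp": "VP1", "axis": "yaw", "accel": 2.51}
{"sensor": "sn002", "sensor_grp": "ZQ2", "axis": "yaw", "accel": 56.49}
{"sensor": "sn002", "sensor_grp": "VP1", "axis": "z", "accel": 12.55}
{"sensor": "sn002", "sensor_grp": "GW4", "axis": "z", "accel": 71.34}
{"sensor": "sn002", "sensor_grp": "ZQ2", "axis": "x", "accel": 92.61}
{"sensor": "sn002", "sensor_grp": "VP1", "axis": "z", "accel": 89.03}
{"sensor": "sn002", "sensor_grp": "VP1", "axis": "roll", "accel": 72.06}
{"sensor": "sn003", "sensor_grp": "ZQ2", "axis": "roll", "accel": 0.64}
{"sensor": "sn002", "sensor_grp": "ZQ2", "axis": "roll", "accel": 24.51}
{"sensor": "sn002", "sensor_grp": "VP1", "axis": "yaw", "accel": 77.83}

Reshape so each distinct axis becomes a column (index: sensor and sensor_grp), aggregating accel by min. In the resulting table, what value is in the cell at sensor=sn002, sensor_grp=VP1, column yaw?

Rows with sensor=sn002, sensor_grp=VP1 and axis=yaw: accel values are 42.09, 45.27, 59.07, 2.51, 77.83.
min(42.09, 45.27, 59.07, 2.51, 77.83) = 2.51.

2.51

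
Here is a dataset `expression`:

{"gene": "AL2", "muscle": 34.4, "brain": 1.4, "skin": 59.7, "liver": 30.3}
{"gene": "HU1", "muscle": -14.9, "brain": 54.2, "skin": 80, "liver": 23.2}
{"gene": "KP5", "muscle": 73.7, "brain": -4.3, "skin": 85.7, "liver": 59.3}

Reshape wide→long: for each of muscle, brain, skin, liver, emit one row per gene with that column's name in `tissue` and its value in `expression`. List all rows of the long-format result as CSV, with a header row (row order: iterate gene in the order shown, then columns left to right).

gene,tissue,expression
AL2,muscle,34.4
AL2,brain,1.4
AL2,skin,59.7
AL2,liver,30.3
HU1,muscle,-14.9
HU1,brain,54.2
HU1,skin,80
HU1,liver,23.2
KP5,muscle,73.7
KP5,brain,-4.3
KP5,skin,85.7
KP5,liver,59.3

Each (gene, column) pair becomes one row: 3 × 4 = 12 rows.
For example, (AL2, muscle) → expression=34.4.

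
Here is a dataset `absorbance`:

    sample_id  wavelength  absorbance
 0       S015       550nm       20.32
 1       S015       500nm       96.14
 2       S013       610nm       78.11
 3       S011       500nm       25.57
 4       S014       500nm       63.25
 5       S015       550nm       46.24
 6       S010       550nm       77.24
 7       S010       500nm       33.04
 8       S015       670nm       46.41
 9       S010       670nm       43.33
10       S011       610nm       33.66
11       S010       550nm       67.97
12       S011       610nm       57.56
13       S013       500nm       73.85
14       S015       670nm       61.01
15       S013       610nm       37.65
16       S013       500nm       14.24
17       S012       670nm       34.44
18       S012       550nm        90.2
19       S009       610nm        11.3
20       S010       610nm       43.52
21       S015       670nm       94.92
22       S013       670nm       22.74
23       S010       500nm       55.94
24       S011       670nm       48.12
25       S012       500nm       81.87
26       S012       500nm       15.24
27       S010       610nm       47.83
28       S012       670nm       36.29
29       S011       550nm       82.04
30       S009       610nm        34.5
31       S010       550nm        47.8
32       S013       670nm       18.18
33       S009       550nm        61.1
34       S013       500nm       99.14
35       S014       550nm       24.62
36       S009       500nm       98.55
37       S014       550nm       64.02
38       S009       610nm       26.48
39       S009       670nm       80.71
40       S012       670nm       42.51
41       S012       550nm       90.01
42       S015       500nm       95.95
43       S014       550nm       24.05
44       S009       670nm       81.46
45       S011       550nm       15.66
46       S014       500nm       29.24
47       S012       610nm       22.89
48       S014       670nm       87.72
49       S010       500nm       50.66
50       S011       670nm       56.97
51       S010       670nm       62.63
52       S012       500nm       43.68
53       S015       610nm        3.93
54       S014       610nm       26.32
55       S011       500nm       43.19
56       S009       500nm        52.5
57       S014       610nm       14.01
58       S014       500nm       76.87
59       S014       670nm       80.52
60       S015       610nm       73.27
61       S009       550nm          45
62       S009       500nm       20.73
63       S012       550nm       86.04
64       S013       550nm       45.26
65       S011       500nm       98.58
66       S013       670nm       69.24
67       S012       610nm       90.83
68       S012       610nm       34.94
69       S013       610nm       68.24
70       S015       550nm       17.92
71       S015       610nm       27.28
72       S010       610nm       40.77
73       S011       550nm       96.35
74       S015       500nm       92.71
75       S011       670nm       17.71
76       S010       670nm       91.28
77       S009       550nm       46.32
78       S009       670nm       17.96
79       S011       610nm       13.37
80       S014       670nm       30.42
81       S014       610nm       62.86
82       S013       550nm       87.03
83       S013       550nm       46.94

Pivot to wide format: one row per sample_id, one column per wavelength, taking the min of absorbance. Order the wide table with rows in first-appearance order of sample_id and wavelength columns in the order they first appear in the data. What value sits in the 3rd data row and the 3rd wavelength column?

With rows in first-appearance order of sample_id, row 3 is sample_id=S011. wavelength columns in first-appearance order: 550nm, 500nm, 610nm, 670nm; column 3 is 610nm.
Long rows with sample_id=S011, wavelength=610nm: min(33.66, 57.56, 13.37) = 13.37.

13.37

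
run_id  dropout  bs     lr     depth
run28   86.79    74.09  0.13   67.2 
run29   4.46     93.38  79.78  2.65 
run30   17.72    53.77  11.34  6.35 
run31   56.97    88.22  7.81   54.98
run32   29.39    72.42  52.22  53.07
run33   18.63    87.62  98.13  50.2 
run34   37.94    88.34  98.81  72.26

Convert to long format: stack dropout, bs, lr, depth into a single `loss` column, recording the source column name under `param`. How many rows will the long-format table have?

28

7 run_id values × 4 melted columns = 28 rows.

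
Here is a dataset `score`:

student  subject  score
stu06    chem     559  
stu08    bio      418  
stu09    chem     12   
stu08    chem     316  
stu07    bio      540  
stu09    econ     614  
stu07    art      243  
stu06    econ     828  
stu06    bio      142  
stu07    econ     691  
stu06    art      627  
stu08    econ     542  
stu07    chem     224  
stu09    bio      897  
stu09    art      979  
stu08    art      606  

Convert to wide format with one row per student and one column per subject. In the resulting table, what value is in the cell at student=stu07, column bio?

Wide layout: rows indexed by student, columns are the 4 distinct subject values (chem, bio, econ, art).
Cell (student=stu07, subject=bio) draws from the long row where student=stu07 and subject=bio, which has score=540.

540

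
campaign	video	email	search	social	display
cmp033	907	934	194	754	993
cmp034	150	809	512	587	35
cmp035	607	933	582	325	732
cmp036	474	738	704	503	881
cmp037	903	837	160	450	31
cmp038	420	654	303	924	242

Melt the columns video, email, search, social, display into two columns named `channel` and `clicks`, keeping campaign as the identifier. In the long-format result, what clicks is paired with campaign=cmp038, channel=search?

Unpivoting turns each (campaign, wide-column) pair into one long row.
The wide cell at row cmp038, column search holds 303, so the long row (cmp038, search) has clicks=303.

303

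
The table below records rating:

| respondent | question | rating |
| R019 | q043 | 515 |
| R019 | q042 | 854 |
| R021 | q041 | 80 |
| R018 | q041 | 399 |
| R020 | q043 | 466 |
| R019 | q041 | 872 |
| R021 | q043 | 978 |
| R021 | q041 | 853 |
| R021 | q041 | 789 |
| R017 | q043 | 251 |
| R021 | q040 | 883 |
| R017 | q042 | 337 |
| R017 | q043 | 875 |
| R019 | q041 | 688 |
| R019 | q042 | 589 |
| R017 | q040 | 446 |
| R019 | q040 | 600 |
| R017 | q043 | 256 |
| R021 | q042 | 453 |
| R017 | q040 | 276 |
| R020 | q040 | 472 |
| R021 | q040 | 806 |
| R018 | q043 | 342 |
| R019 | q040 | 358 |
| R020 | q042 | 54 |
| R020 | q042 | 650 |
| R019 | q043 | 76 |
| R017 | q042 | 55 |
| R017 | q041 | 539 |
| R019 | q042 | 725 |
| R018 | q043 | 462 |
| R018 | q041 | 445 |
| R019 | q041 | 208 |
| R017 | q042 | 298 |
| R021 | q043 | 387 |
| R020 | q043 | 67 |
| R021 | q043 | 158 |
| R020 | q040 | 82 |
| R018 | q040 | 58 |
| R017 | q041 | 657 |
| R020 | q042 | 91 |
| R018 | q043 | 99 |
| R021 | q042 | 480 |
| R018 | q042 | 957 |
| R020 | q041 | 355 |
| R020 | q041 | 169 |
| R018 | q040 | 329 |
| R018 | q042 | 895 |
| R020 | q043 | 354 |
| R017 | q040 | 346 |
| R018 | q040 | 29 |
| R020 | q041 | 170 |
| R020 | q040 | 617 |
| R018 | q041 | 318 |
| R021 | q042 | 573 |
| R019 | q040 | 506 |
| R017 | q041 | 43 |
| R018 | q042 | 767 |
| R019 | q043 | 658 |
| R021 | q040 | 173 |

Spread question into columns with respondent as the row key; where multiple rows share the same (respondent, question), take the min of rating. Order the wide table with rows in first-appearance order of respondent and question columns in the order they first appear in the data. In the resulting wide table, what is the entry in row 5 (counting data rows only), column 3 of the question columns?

With rows in first-appearance order of respondent, row 5 is respondent=R017. question columns in first-appearance order: q043, q042, q041, q040; column 3 is q041.
Long rows with respondent=R017, question=q041: min(539, 657, 43) = 43.

43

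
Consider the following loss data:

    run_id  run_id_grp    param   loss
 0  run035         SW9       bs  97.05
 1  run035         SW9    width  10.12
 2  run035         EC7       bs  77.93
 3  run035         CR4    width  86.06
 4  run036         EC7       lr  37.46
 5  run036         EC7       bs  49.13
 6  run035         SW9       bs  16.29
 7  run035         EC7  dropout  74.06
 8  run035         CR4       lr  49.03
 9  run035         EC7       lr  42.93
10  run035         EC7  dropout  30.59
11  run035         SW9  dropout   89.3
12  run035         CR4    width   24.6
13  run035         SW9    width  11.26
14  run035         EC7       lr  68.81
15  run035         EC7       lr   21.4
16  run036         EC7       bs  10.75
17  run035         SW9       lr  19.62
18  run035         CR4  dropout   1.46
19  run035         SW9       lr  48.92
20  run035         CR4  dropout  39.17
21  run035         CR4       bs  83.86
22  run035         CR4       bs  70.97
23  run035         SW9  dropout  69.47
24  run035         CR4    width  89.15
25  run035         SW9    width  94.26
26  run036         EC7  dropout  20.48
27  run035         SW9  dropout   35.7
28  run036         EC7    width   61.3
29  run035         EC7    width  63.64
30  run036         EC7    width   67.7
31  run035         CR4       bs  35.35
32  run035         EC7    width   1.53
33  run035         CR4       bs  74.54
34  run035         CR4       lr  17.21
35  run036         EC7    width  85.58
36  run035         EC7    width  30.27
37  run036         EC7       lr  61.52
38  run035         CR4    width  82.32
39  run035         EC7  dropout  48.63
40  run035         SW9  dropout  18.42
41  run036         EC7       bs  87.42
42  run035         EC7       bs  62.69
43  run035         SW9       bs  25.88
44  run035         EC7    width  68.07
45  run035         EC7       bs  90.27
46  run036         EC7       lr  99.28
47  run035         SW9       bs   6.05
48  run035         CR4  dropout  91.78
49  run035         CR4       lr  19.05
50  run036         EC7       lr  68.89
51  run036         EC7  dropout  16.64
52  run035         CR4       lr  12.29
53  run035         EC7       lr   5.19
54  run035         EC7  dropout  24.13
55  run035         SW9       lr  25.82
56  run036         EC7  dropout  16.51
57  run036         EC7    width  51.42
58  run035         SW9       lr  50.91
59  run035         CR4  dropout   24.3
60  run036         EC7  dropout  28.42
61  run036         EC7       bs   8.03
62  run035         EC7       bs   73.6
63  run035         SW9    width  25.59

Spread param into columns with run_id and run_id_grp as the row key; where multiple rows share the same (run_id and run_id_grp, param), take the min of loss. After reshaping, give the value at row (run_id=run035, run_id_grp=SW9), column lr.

19.62

Rows with run_id=run035, run_id_grp=SW9 and param=lr: loss values are 19.62, 48.92, 25.82, 50.91.
min(19.62, 48.92, 25.82, 50.91) = 19.62.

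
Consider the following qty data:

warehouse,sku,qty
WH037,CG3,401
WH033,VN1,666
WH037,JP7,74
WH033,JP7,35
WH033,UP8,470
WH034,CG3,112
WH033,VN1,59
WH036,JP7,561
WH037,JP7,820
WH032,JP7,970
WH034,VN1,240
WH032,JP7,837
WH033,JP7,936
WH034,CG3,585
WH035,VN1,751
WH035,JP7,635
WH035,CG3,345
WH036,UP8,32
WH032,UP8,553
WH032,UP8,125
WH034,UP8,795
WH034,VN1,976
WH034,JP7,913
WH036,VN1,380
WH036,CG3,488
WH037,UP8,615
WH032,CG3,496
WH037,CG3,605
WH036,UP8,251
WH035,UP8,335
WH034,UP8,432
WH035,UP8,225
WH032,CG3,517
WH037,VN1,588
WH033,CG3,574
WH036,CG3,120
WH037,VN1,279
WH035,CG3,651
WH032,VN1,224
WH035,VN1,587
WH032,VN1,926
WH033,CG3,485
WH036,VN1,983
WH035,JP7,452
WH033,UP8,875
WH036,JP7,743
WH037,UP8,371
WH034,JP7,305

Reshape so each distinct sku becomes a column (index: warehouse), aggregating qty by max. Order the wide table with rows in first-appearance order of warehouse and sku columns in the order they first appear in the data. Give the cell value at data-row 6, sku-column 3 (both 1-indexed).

With rows in first-appearance order of warehouse, row 6 is warehouse=WH035. sku columns in first-appearance order: CG3, VN1, JP7, UP8; column 3 is JP7.
Long rows with warehouse=WH035, sku=JP7: max(635, 452) = 635.

635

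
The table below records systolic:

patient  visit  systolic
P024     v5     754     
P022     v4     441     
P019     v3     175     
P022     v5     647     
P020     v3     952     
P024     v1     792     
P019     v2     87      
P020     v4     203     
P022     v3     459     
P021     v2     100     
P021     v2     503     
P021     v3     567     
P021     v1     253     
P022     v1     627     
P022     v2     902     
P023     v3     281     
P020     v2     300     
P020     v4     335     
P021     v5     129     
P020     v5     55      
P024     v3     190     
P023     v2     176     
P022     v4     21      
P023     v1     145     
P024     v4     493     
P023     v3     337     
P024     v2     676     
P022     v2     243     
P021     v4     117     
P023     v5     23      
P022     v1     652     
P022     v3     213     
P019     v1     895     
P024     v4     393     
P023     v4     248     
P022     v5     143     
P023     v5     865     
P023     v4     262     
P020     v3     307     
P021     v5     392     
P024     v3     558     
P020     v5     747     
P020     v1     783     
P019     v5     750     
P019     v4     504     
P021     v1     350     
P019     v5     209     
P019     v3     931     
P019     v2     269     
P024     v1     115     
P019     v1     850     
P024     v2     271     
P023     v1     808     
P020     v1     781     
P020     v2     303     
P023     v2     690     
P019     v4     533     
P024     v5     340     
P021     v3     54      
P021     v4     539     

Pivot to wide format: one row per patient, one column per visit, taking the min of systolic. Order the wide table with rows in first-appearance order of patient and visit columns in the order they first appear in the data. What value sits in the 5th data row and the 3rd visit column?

With rows in first-appearance order of patient, row 5 is patient=P021. visit columns in first-appearance order: v5, v4, v3, v1, v2; column 3 is v3.
Long rows with patient=P021, visit=v3: min(567, 54) = 54.

54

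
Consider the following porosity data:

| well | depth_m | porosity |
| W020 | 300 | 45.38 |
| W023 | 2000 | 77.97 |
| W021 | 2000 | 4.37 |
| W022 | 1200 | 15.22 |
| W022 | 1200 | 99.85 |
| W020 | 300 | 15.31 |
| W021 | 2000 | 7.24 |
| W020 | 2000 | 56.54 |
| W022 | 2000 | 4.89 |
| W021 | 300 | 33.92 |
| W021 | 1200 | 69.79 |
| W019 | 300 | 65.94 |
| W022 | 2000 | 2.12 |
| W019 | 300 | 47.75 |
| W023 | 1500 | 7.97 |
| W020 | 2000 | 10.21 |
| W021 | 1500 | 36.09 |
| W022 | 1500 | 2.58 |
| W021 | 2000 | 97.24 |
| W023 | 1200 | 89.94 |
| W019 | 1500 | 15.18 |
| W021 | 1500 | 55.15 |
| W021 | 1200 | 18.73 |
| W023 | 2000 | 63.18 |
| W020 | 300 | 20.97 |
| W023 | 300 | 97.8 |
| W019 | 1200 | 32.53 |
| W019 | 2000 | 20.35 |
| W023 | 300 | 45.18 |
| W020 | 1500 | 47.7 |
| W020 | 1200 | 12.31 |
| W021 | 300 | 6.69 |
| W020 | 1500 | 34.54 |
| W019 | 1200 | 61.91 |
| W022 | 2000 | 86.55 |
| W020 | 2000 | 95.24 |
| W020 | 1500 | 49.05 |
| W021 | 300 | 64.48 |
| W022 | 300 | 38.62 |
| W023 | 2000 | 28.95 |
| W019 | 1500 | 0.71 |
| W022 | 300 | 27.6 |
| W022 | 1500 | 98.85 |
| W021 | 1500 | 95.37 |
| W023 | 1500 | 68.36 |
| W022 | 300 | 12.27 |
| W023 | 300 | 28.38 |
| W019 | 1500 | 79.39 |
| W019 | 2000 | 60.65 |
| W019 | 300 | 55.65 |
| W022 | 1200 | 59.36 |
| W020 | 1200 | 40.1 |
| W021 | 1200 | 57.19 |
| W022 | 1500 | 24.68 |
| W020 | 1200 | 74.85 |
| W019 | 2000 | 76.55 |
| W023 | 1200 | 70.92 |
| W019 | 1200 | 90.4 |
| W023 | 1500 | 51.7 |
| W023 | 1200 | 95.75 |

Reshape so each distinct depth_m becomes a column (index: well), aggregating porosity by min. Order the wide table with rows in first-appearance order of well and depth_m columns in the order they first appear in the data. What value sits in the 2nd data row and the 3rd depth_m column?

With rows in first-appearance order of well, row 2 is well=W023. depth_m columns in first-appearance order: 300, 2000, 1200, 1500; column 3 is 1200.
Long rows with well=W023, depth_m=1200: min(89.94, 70.92, 95.75) = 70.92.

70.92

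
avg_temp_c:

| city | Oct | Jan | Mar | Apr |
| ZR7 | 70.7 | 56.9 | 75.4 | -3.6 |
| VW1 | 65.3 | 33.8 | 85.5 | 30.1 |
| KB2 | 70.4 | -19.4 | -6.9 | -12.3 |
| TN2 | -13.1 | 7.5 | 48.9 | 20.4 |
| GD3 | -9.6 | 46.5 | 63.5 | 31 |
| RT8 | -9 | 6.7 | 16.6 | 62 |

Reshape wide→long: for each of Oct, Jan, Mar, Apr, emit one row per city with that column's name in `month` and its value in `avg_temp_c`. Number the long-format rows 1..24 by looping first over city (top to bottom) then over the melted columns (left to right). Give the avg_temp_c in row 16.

24 rows total (6 × 4). Row 16: index ⌊(16-1)/4⌋ = 3 into city → TN2; (16-1) mod 4 = 3 into the melted columns → Apr.
So row 16 is (TN2, Apr, 20.4); avg_temp_c = 20.4.

20.4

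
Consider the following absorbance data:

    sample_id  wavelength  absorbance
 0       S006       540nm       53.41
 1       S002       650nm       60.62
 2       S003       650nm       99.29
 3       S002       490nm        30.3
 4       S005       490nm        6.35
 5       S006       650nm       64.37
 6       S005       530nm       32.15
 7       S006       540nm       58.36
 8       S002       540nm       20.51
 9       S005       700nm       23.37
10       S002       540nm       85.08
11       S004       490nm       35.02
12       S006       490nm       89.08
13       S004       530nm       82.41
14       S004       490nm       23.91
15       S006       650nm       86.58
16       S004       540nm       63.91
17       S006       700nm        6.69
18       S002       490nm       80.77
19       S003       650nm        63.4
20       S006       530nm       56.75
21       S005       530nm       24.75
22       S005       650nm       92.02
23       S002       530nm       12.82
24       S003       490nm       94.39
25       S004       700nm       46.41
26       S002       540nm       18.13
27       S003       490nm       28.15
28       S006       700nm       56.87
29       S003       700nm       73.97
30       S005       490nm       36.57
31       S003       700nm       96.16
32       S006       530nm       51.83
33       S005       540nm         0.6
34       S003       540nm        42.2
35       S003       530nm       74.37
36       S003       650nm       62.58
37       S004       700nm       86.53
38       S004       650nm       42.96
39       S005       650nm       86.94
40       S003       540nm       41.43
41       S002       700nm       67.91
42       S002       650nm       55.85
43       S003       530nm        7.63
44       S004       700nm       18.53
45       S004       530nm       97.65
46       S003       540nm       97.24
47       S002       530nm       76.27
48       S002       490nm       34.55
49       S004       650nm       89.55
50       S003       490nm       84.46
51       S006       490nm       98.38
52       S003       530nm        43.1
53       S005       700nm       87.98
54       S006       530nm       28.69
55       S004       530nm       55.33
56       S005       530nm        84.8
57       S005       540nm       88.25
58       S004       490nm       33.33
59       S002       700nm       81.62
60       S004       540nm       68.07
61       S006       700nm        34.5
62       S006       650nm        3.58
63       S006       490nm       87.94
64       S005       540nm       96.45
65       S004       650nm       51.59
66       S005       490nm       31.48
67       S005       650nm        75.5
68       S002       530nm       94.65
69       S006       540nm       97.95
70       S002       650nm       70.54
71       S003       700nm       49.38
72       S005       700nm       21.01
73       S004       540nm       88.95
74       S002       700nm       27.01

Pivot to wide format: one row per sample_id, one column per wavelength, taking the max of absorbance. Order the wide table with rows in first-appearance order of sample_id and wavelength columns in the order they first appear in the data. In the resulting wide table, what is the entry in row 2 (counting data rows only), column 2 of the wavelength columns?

70.54

With rows in first-appearance order of sample_id, row 2 is sample_id=S002. wavelength columns in first-appearance order: 540nm, 650nm, 490nm, 530nm, 700nm; column 2 is 650nm.
Long rows with sample_id=S002, wavelength=650nm: max(60.62, 55.85, 70.54) = 70.54.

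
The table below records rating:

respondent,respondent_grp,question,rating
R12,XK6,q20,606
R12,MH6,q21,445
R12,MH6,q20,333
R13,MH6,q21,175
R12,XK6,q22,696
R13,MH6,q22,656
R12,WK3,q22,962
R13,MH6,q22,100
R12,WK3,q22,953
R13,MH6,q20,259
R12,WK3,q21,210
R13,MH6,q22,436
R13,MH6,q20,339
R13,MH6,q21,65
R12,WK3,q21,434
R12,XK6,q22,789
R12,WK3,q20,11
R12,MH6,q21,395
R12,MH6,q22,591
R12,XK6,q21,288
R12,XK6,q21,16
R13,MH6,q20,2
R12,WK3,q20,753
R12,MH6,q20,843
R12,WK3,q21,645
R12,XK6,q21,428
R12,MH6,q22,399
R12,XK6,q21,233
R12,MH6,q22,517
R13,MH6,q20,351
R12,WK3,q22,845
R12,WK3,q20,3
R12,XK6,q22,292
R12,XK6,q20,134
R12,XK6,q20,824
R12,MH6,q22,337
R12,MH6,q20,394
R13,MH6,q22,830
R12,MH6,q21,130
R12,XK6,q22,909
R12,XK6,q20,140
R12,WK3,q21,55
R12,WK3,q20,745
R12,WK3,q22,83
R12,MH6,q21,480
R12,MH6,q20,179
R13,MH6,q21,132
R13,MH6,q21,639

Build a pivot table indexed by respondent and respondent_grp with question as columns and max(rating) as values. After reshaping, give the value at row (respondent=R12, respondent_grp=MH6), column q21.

Rows with respondent=R12, respondent_grp=MH6 and question=q21: rating values are 445, 395, 130, 480.
max(445, 395, 130, 480) = 480.

480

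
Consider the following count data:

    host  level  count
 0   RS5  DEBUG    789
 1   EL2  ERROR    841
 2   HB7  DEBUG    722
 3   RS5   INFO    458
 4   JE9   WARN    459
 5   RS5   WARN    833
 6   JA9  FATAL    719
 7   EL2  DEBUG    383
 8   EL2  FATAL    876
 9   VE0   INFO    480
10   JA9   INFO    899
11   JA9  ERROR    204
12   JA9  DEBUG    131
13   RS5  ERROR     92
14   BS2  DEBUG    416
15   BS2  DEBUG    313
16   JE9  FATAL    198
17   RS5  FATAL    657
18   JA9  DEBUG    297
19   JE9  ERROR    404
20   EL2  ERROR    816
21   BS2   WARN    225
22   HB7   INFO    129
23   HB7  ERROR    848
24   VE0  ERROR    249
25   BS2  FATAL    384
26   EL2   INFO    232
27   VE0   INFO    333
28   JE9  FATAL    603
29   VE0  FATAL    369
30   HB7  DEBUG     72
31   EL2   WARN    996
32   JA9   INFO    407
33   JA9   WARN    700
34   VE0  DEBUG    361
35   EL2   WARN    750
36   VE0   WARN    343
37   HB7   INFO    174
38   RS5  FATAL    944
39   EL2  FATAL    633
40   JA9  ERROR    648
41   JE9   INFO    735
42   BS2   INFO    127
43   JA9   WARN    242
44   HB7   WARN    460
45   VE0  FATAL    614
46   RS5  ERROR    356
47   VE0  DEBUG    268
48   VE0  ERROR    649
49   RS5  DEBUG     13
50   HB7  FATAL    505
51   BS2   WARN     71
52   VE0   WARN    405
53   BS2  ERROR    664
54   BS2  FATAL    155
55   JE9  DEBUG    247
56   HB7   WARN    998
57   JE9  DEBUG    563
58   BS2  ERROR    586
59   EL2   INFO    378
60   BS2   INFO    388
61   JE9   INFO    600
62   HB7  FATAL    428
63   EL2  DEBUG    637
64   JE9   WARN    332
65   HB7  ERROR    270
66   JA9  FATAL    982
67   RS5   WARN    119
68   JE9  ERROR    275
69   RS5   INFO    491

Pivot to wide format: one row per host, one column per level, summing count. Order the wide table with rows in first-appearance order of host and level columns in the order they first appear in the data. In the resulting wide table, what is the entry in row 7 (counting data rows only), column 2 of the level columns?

1250

With rows in first-appearance order of host, row 7 is host=BS2. level columns in first-appearance order: DEBUG, ERROR, INFO, WARN, FATAL; column 2 is ERROR.
Long rows with host=BS2, level=ERROR: 664 + 586 = 1250.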